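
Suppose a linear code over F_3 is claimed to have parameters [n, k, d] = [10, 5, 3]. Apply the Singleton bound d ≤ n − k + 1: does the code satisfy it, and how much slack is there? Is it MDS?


Singleton RHS = n − k + 1 = 6, slack = 3, bound satisfied, not MDS.

Singleton bound: d ≤ n − k + 1.
Here n = 10, k = 5, so n − k + 1 = 6.
Given d = 3, check d ≤ 6: YES.
Slack = (n − k + 1) − d = 3.
The code is NOT MDS (slack = 3 > 0).
Description: the claimed parameters are [10, 5, 3]_3; such a code would be non-MDS.


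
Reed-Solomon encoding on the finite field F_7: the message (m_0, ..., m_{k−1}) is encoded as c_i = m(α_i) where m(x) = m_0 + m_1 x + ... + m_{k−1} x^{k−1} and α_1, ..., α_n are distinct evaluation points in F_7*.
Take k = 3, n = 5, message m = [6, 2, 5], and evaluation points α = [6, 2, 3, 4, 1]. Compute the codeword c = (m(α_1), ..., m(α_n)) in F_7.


c = [2, 2, 1, 3, 6]

Message polynomial: m(x) = 6 + 2·x + 5·x^2 (mod 7).
For each evaluation point α_i, compute m(α_i) mod 7:
  α_1 = 6: Horner steps 5 → 4 → 2, so m(6) = 2.
  α_2 = 2: Horner steps 5 → 5 → 2, so m(2) = 2.
  α_3 = 3: Horner steps 5 → 3 → 1, so m(3) = 1.
  α_4 = 4: Horner steps 5 → 1 → 3, so m(4) = 3.
  α_5 = 1: Horner steps 5 → 0 → 6, so m(1) = 6.
Codeword c = [2, 2, 1, 3, 6] ∈ F_7^5.


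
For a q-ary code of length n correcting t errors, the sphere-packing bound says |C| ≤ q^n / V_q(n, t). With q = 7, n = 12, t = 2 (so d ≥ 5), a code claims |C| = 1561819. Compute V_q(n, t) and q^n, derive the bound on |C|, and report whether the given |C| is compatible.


V_q(n, t) = 2449, q^n = 13841287201, Hamming bound = 5651811, |C| = 1561819 ≤ bound (satisfied).

Step 1: Compute V_q(n, t) = Σ_{j=0}^2 C(n, j) (q−1)^j.
  j = 0: C(12,0)·(6)^0 = 1·1 = 1.
  j = 1: C(12,1)·(6)^1 = 12·6 = 72.
  j = 2: C(12,2)·(6)^2 = 66·36 = 2376.
  V_q(n, t) = 1 + 72 + 2376 = 2449.
Step 2: q^n = 7^12 = 13841287201.
Step 3: Hamming bound ⌊q^n / V_q(n,t)⌋ = ⌊13841287201/2449⌋ = 5651811.
Step 4: Compare |C| = 1561819 to 5651811: satisfied.
The claimed |C| lies below the Hamming bound.


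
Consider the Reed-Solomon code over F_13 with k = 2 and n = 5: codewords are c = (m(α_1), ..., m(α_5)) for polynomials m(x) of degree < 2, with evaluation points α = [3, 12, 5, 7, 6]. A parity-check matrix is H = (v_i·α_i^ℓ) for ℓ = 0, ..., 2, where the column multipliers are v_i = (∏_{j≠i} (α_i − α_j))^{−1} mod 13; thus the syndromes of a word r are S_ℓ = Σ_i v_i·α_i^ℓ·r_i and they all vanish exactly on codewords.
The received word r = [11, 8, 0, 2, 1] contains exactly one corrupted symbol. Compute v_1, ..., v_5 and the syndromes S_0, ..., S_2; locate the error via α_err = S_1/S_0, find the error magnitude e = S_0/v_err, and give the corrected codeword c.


S = (8, 5, 8), error at position 2, error magnitude e = 1, c = [11, 7, 0, 2, 1].

Step 1: column multipliers v_i = (∏_{j≠i}(α_i − α_j))^{−1} mod 13.
  i = 1 (α = 3): (3−12)(3−5)(3−7)(3−6) = (−9)·(−2)·(−4)·(−3) = 216 ≡ 8, so v_1 = 8^{−1} = 5 (mod 13).
  i = 2 (α = 12): (12−3)(12−5)(12−7)(12−6) = 9·7·5·6 = 1890 ≡ 5, so v_2 = 5^{−1} = 8 (mod 13).
  i = 3 (α = 5): (5−3)(5−12)(5−7)(5−6) = 2·(−7)·(−2)·(−1) = −28 ≡ 11, so v_3 = 11^{−1} = 6 (mod 13).
  i = 4 (α = 7): (7−3)(7−12)(7−5)(7−6) = 4·(−5)·2·1 = −40 ≡ 12, so v_4 = 12^{−1} = 12 (mod 13).
  i = 5 (α = 6): (6−3)(6−12)(6−5)(6−7) = 3·(−6)·1·(−1) = 18 ≡ 5, so v_5 = 5^{−1} = 8 (mod 13).
  v = [5, 8, 6, 12, 8].
Step 2: syndromes of r = [11, 8, 0, 2, 1] (all sums mod 13).
  S_0 = Σ v_i r_i = 5·11 + 8·8 + 6·0 + 12·2 + 8·1 = 151 ≡ 8.
  S_1 = Σ v_i α_i r_i = 5·3·11 + 8·12·8 + 6·5·0 + 12·7·2 + 8·6·1 = 1149 ≡ 5.
  α_i^2 mod 13 = [9, 1, 12, 10, 10].
  S_2 = Σ v_i α_i^2 r_i = 5·9·11 + 8·1·8 + 6·12·0 + 12·10·2 + 8·10·1 = 879 ≡ 8.
  S = (8, 5, 8) ≠ 0, so r is not a codeword (an error is present).
Step 3: locate the error. For a single error e at position i, S_ℓ = v_i·e·α_i^ℓ, so α_err = S_1/S_0.
  S_0^{−1} = 8^{−1} = 5 (mod 13), so α_err = 5·5 = 25 ≡ 12 = α_2. Error position i = 2.
  Consistency check: S_2/S_1 = 8·8 = 64 ≡ 12 = α_err ✓ (single-error assumption holds).
Step 4: error magnitude e = S_0/v_2 = S_0·∏_{j≠2}(α_2 − α_j) = 8·5 = 40 ≡ 1 (mod 13).
Step 5: correct position 2: c_2 = r_2 − e = 8 − 1 ≡ 7 (mod 13). Hence c = [11, 7, 0, 2, 1].
  Check: interpolating c through the α_i gives m(x) = 8 + 1·x (degree < 2) with m(α_i) = c_i for every i, so c is indeed a codeword.


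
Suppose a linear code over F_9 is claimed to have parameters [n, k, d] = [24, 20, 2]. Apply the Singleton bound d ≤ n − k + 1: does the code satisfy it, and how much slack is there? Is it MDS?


Singleton RHS = n − k + 1 = 5, slack = 3, bound satisfied, not MDS.

Singleton bound: d ≤ n − k + 1.
Here n = 24, k = 20, so n − k + 1 = 5.
Given d = 2, check d ≤ 5: YES.
Slack = (n − k + 1) − d = 3.
The code is NOT MDS (slack = 3 > 0).
Description: the claimed parameters are [24, 20, 2]_9; such a code would be non-MDS.


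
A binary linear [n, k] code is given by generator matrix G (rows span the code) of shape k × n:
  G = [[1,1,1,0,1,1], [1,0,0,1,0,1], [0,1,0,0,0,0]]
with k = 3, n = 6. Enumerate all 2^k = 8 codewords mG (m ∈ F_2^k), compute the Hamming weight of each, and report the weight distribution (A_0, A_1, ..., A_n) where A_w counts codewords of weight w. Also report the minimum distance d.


Weight distribution: A_0 = 1, A_1 = 1, A_3 = 2, A_4 = 3, A_5 = 1. Minimum distance d = 1.

Enumerate all 2^3 = 8 messages m ∈ F_2^3.
For each, compute codeword c = mG in F_2^6, then tally its weight.
  m = 000 → c = 000000, weight = 0.
  m = 100 → c = 111011, weight = 5.
  m = 010 → c = 100101, weight = 3.
  m = 110 → c = 011110, weight = 4.
  m = 001 → c = 010000, weight = 1.
  m = 101 → c = 101011, weight = 4.
  m = 011 → c = 110101, weight = 4.
  m = 111 → c = 001110, weight = 3.
Tally weights:
  weight 0: 1 codewords.
  weight 1: 1 codewords.
  weight 3: 2 codewords.
  weight 4: 3 codewords.
  weight 5: 1 codewords.
Minimum distance d = smallest w > 0 with A_w > 0 = 1.
Sanity: Σ A_w = 8 = 2^3 = 8 ✓.


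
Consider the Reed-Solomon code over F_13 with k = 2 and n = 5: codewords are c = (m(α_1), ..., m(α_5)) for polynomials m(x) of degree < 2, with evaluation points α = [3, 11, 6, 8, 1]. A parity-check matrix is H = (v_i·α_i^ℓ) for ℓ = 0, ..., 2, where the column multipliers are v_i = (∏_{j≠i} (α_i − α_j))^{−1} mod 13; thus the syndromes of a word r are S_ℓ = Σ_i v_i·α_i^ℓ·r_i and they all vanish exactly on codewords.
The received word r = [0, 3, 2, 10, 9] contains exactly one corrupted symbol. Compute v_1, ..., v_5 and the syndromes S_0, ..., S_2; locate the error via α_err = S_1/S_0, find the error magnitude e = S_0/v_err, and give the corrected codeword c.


S = (5, 4, 11), error at position 3, error magnitude e = 9, c = [0, 3, 6, 10, 9].

Step 1: column multipliers v_i = (∏_{j≠i}(α_i − α_j))^{−1} mod 13.
  i = 1 (α = 3): (3−11)(3−6)(3−8)(3−1) = (−8)·(−3)·(−5)·2 = −240 ≡ 7, so v_1 = 7^{−1} = 2 (mod 13).
  i = 2 (α = 11): (11−3)(11−6)(11−8)(11−1) = 8·5·3·10 = 1200 ≡ 4, so v_2 = 4^{−1} = 10 (mod 13).
  i = 3 (α = 6): (6−3)(6−11)(6−8)(6−1) = 3·(−5)·(−2)·5 = 150 ≡ 7, so v_3 = 7^{−1} = 2 (mod 13).
  i = 4 (α = 8): (8−3)(8−11)(8−6)(8−1) = 5·(−3)·2·7 = −210 ≡ 11, so v_4 = 11^{−1} = 6 (mod 13).
  i = 5 (α = 1): (1−3)(1−11)(1−6)(1−8) = (−2)·(−10)·(−5)·(−7) = 700 ≡ 11, so v_5 = 11^{−1} = 6 (mod 13).
  v = [2, 10, 2, 6, 6].
Step 2: syndromes of r = [0, 3, 2, 10, 9] (all sums mod 13).
  S_0 = Σ v_i r_i = 2·0 + 10·3 + 2·2 + 6·10 + 6·9 = 148 ≡ 5.
  S_1 = Σ v_i α_i r_i = 2·3·0 + 10·11·3 + 2·6·2 + 6·8·10 + 6·1·9 = 888 ≡ 4.
  α_i^2 mod 13 = [9, 4, 10, 12, 1].
  S_2 = Σ v_i α_i^2 r_i = 2·9·0 + 10·4·3 + 2·10·2 + 6·12·10 + 6·1·9 = 934 ≡ 11.
  S = (5, 4, 11) ≠ 0, so r is not a codeword (an error is present).
Step 3: locate the error. For a single error e at position i, S_ℓ = v_i·e·α_i^ℓ, so α_err = S_1/S_0.
  S_0^{−1} = 5^{−1} = 8 (mod 13), so α_err = 4·8 = 32 ≡ 6 = α_3. Error position i = 3.
  Consistency check: S_2/S_1 = 11·10 = 110 ≡ 6 = α_err ✓ (single-error assumption holds).
Step 4: error magnitude e = S_0/v_3 = S_0·∏_{j≠3}(α_3 − α_j) = 5·7 = 35 ≡ 9 (mod 13).
Step 5: correct position 3: c_3 = r_3 − e = 2 − 9 ≡ 6 (mod 13). Hence c = [0, 3, 6, 10, 9].
  Check: interpolating c through the α_i gives m(x) = 7 + 2·x (degree < 2) with m(α_i) = c_i for every i, so c is indeed a codeword.


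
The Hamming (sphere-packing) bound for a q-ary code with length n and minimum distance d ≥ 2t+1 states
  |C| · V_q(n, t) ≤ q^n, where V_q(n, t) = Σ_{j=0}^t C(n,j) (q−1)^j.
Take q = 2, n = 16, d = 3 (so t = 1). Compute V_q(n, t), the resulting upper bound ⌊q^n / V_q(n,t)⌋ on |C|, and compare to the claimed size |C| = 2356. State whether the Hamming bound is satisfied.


V_q(n, t) = 17, q^n = 65536, Hamming bound = 3855, |C| = 2356 ≤ bound (satisfied).

Step 1: Compute V_q(n, t) = Σ_{j=0}^1 C(n, j) (q−1)^j.
  j = 0: C(16,0)·(1)^0 = 1·1 = 1.
  j = 1: C(16,1)·(1)^1 = 16·1 = 16.
  V_q(n, t) = 1 + 16 = 17.
Step 2: q^n = 2^16 = 65536.
Step 3: Hamming bound ⌊q^n / V_q(n,t)⌋ = ⌊65536/17⌋ = 3855.
Step 4: Compare |C| = 2356 to 3855: satisfied.
The claimed |C| lies below the Hamming bound.


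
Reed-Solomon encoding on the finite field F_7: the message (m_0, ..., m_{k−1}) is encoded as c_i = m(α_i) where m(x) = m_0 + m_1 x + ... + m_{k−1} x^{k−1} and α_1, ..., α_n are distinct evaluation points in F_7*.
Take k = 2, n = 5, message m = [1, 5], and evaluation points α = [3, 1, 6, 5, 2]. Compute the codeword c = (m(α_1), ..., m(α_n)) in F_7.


c = [2, 6, 3, 5, 4]

Message polynomial: m(x) = 1 + 5·x (mod 7).
For each evaluation point α_i, compute m(α_i) mod 7:
  α_1 = 3: Horner steps 5 → 2, so m(3) = 2.
  α_2 = 1: Horner steps 5 → 6, so m(1) = 6.
  α_3 = 6: Horner steps 5 → 3, so m(6) = 3.
  α_4 = 5: Horner steps 5 → 5, so m(5) = 5.
  α_5 = 2: Horner steps 5 → 4, so m(2) = 4.
Codeword c = [2, 6, 3, 5, 4] ∈ F_7^5.


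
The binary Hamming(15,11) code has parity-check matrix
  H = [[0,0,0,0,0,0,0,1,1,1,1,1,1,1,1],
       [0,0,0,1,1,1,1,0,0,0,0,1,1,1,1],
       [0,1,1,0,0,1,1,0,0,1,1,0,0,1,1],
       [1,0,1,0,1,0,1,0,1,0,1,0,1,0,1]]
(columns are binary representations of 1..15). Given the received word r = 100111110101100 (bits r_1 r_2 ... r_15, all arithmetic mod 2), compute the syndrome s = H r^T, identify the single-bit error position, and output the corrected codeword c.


s = (0, 0, 1, 0)^T, error position = 2, corrected codeword c = 110111110101100

Compute s = H r^T mod 2 one row at a time:
  s_1 = 1 + 0 + 1 + 0 + 1 + 1 + 0 + 0 = 4 ≡ 0 (mod 2).
  s_2 = 1 + 1 + 1 + 1 + 1 + 1 + 0 + 0 = 6 ≡ 0 (mod 2).
  s_3 = 0 + 0 + 1 + 1 + 1 + 0 + 0 + 0 = 3 ≡ 1 (mod 2).
  s_4 = 1 + 0 + 1 + 1 + 0 + 0 + 1 + 0 = 4 ≡ 0 (mod 2).
s = (0, 0, 1, 0)^T — this equals column 2 of H (binary 0010), so error is at position 2.
Correct: flip bit 2 of r = 100111110101100 to get c = 110111110101100.


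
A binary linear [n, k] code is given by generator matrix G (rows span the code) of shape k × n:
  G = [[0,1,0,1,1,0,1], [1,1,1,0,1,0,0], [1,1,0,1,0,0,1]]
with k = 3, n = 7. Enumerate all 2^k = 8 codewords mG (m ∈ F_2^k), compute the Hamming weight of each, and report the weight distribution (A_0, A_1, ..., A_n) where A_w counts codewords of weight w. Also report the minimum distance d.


Weight distribution: A_0 = 1, A_2 = 2, A_4 = 5. Minimum distance d = 2.

Enumerate all 2^3 = 8 messages m ∈ F_2^3.
For each, compute codeword c = mG in F_2^7, then tally its weight.
  m = 000 → c = 0000000, weight = 0.
  m = 100 → c = 0101101, weight = 4.
  m = 010 → c = 1110100, weight = 4.
  m = 110 → c = 1011001, weight = 4.
  m = 001 → c = 1101001, weight = 4.
  m = 101 → c = 1000100, weight = 2.
  m = 011 → c = 0011101, weight = 4.
  m = 111 → c = 0110000, weight = 2.
Tally weights:
  weight 0: 1 codewords.
  weight 2: 2 codewords.
  weight 4: 5 codewords.
Minimum distance d = smallest w > 0 with A_w > 0 = 2.
Sanity: Σ A_w = 8 = 2^3 = 8 ✓.


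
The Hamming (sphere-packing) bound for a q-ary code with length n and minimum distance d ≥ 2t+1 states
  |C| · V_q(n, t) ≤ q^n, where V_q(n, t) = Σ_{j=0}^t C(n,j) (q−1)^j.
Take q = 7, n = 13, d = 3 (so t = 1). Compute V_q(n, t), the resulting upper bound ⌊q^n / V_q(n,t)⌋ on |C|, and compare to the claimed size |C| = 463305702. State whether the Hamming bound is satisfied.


V_q(n, t) = 79, q^n = 96889010407, Hamming bound = 1226443169, |C| = 463305702 ≤ bound (satisfied).

Step 1: Compute V_q(n, t) = Σ_{j=0}^1 C(n, j) (q−1)^j.
  j = 0: C(13,0)·(6)^0 = 1·1 = 1.
  j = 1: C(13,1)·(6)^1 = 13·6 = 78.
  V_q(n, t) = 1 + 78 = 79.
Step 2: q^n = 7^13 = 96889010407.
Step 3: Hamming bound ⌊q^n / V_q(n,t)⌋ = ⌊96889010407/79⌋ = 1226443169.
Step 4: Compare |C| = 463305702 to 1226443169: satisfied.
The claimed |C| lies below the Hamming bound.


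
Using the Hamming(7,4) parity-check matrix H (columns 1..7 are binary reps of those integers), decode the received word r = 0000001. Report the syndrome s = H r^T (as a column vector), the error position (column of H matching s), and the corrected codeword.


s = (1, 1, 1)^T, error position = 7, corrected codeword c = 0000000

Compute s = H r^T mod 2 one row at a time:
  s_1 = 0 + 0 + 0 + 1 = 1 ≡ 1 (mod 2).
  s_2 = 0 + 0 + 0 + 1 = 1 ≡ 1 (mod 2).
  s_3 = 0 + 0 + 0 + 1 = 1 ≡ 1 (mod 2).
s = (1, 1, 1)^T — this equals column 7 of H (binary 111), so error is at position 7.
Correct: flip bit 7 of r = 0000001 to get c = 0000000.


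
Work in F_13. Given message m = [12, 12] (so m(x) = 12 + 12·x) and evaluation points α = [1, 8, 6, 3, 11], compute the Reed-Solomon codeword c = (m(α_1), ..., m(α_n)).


c = [11, 4, 6, 9, 1]

Message polynomial: m(x) = 12 + 12·x (mod 13).
For each evaluation point α_i, compute m(α_i) mod 13:
  α_1 = 1: Horner steps 12 → 11, so m(1) = 11.
  α_2 = 8: Horner steps 12 → 4, so m(8) = 4.
  α_3 = 6: Horner steps 12 → 6, so m(6) = 6.
  α_4 = 3: Horner steps 12 → 9, so m(3) = 9.
  α_5 = 11: Horner steps 12 → 1, so m(11) = 1.
Codeword c = [11, 4, 6, 9, 1] ∈ F_13^5.


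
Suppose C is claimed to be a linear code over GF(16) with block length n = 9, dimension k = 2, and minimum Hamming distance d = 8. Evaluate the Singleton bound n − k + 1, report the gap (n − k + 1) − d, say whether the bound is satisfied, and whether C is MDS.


Singleton RHS = n − k + 1 = 8, slack = 0, bound satisfied, MDS.

Singleton bound: d ≤ n − k + 1.
Here n = 9, k = 2, so n − k + 1 = 8.
Given d = 8, check d ≤ 8: YES.
Slack = (n − k + 1) − d = 0.
The code is MDS (slack = 0).
Description: the claimed parameters are [9, 2, 8]_16; such a code would be MDS (meets Singleton bound).


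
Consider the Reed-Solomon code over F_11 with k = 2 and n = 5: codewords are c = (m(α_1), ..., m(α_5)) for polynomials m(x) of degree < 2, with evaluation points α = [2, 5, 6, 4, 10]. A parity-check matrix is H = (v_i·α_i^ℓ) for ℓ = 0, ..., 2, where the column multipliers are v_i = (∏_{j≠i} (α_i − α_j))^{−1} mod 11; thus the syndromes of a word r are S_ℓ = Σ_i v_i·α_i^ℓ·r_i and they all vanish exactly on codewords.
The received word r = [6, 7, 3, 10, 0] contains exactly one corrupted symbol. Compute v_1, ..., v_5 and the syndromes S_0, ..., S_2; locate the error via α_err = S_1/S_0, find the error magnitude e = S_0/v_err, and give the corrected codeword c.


S = (7, 2, 10), error at position 2, error magnitude e = 6, c = [6, 1, 3, 10, 0].

Step 1: column multipliers v_i = (∏_{j≠i}(α_i − α_j))^{−1} mod 11.
  i = 1 (α = 2): (2−5)(2−6)(2−4)(2−10) = (−3)·(−4)·(−2)·(−8) = 192 ≡ 5, so v_1 = 5^{−1} = 9 (mod 11).
  i = 2 (α = 5): (5−2)(5−6)(5−4)(5−10) = 3·(−1)·1·(−5) = 15 ≡ 4, so v_2 = 4^{−1} = 3 (mod 11).
  i = 3 (α = 6): (6−2)(6−5)(6−4)(6−10) = 4·1·2·(−4) = −32 ≡ 1, so v_3 = 1^{−1} = 1 (mod 11).
  i = 4 (α = 4): (4−2)(4−5)(4−6)(4−10) = 2·(−1)·(−2)·(−6) = −24 ≡ 9, so v_4 = 9^{−1} = 5 (mod 11).
  i = 5 (α = 10): (10−2)(10−5)(10−6)(10−4) = 8·5·4·6 = 960 ≡ 3, so v_5 = 3^{−1} = 4 (mod 11).
  v = [9, 3, 1, 5, 4].
Step 2: syndromes of r = [6, 7, 3, 10, 0] (all sums mod 11).
  S_0 = Σ v_i r_i = 9·6 + 3·7 + 1·3 + 5·10 + 4·0 = 128 ≡ 7.
  S_1 = Σ v_i α_i r_i = 9·2·6 + 3·5·7 + 1·6·3 + 5·4·10 + 4·10·0 = 431 ≡ 2.
  α_i^2 mod 11 = [4, 3, 3, 5, 1].
  S_2 = Σ v_i α_i^2 r_i = 9·4·6 + 3·3·7 + 1·3·3 + 5·5·10 + 4·1·0 = 538 ≡ 10.
  S = (7, 2, 10) ≠ 0, so r is not a codeword (an error is present).
Step 3: locate the error. For a single error e at position i, S_ℓ = v_i·e·α_i^ℓ, so α_err = S_1/S_0.
  S_0^{−1} = 7^{−1} = 8 (mod 11), so α_err = 2·8 = 16 ≡ 5 = α_2. Error position i = 2.
  Consistency check: S_2/S_1 = 10·6 = 60 ≡ 5 = α_err ✓ (single-error assumption holds).
Step 4: error magnitude e = S_0/v_2 = S_0·∏_{j≠2}(α_2 − α_j) = 7·4 = 28 ≡ 6 (mod 11).
Step 5: correct position 2: c_2 = r_2 − e = 7 − 6 ≡ 1 (mod 11). Hence c = [6, 1, 3, 10, 0].
  Check: interpolating c through the α_i gives m(x) = 2 + 2·x (degree < 2) with m(α_i) = c_i for every i, so c is indeed a codeword.


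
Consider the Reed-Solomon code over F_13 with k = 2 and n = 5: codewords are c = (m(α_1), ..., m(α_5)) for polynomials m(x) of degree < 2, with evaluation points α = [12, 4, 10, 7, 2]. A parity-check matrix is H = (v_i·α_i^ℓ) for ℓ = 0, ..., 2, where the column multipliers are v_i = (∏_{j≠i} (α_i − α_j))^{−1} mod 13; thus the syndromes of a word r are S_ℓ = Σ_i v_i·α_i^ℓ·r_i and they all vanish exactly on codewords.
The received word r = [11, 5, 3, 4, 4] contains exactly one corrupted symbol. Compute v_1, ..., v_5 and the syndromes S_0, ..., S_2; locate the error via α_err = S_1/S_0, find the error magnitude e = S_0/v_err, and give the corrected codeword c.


S = (1, 2, 4), error at position 5, error magnitude e = 7, c = [11, 5, 3, 4, 10].

Step 1: column multipliers v_i = (∏_{j≠i}(α_i − α_j))^{−1} mod 13.
  i = 1 (α = 12): (12−4)(12−10)(12−7)(12−2) = 8·2·5·10 = 800 ≡ 7, so v_1 = 7^{−1} = 2 (mod 13).
  i = 2 (α = 4): (4−12)(4−10)(4−7)(4−2) = (−8)·(−6)·(−3)·2 = −288 ≡ 11, so v_2 = 11^{−1} = 6 (mod 13).
  i = 3 (α = 10): (10−12)(10−4)(10−7)(10−2) = (−2)·6·3·8 = −288 ≡ 11, so v_3 = 11^{−1} = 6 (mod 13).
  i = 4 (α = 7): (7−12)(7−4)(7−10)(7−2) = (−5)·3·(−3)·5 = 225 ≡ 4, so v_4 = 4^{−1} = 10 (mod 13).
  i = 5 (α = 2): (2−12)(2−4)(2−10)(2−7) = (−10)·(−2)·(−8)·(−5) = 800 ≡ 7, so v_5 = 7^{−1} = 2 (mod 13).
  v = [2, 6, 6, 10, 2].
Step 2: syndromes of r = [11, 5, 3, 4, 4] (all sums mod 13).
  S_0 = Σ v_i r_i = 2·11 + 6·5 + 6·3 + 10·4 + 2·4 = 118 ≡ 1.
  S_1 = Σ v_i α_i r_i = 2·12·11 + 6·4·5 + 6·10·3 + 10·7·4 + 2·2·4 = 860 ≡ 2.
  α_i^2 mod 13 = [1, 3, 9, 10, 4].
  S_2 = Σ v_i α_i^2 r_i = 2·1·11 + 6·3·5 + 6·9·3 + 10·10·4 + 2·4·4 = 706 ≡ 4.
  S = (1, 2, 4) ≠ 0, so r is not a codeword (an error is present).
Step 3: locate the error. For a single error e at position i, S_ℓ = v_i·e·α_i^ℓ, so α_err = S_1/S_0.
  S_0^{−1} = 1^{−1} = 1 (mod 13), so α_err = 2·1 = 2 ≡ 2 = α_5. Error position i = 5.
  Consistency check: S_2/S_1 = 4·7 = 28 ≡ 2 = α_err ✓ (single-error assumption holds).
Step 4: error magnitude e = S_0/v_5 = S_0·∏_{j≠5}(α_5 − α_j) = 1·7 = 7 ≡ 7 (mod 13).
Step 5: correct position 5: c_5 = r_5 − e = 4 − 7 ≡ 10 (mod 13). Hence c = [11, 5, 3, 4, 10].
  Check: interpolating c through the α_i gives m(x) = 2 + 4·x (degree < 2) with m(α_i) = c_i for every i, so c is indeed a codeword.


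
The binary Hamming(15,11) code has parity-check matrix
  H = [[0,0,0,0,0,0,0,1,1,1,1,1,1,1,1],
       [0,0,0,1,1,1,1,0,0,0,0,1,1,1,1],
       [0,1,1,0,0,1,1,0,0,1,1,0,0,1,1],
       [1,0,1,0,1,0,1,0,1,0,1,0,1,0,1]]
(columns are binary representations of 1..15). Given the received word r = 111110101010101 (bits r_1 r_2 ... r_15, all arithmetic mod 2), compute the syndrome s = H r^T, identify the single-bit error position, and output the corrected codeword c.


s = (0, 1, 1, 0)^T, error position = 6, corrected codeword c = 111111101010101

Compute s = H r^T mod 2 one row at a time:
  s_1 = 0 + 1 + 0 + 1 + 0 + 1 + 0 + 1 = 4 ≡ 0 (mod 2).
  s_2 = 1 + 1 + 0 + 1 + 0 + 1 + 0 + 1 = 5 ≡ 1 (mod 2).
  s_3 = 1 + 1 + 0 + 1 + 0 + 1 + 0 + 1 = 5 ≡ 1 (mod 2).
  s_4 = 1 + 1 + 1 + 1 + 1 + 1 + 1 + 1 = 8 ≡ 0 (mod 2).
s = (0, 1, 1, 0)^T — this equals column 6 of H (binary 0110), so error is at position 6.
Correct: flip bit 6 of r = 111110101010101 to get c = 111111101010101.


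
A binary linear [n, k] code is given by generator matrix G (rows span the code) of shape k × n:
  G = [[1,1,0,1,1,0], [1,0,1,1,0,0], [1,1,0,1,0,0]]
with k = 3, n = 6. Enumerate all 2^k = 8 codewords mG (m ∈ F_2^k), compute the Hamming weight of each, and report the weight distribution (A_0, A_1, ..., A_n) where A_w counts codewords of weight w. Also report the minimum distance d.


Weight distribution: A_0 = 1, A_1 = 1, A_2 = 1, A_3 = 3, A_4 = 2. Minimum distance d = 1.

Enumerate all 2^3 = 8 messages m ∈ F_2^3.
For each, compute codeword c = mG in F_2^6, then tally its weight.
  m = 000 → c = 000000, weight = 0.
  m = 100 → c = 110110, weight = 4.
  m = 010 → c = 101100, weight = 3.
  m = 110 → c = 011010, weight = 3.
  m = 001 → c = 110100, weight = 3.
  m = 101 → c = 000010, weight = 1.
  m = 011 → c = 011000, weight = 2.
  m = 111 → c = 101110, weight = 4.
Tally weights:
  weight 0: 1 codewords.
  weight 1: 1 codewords.
  weight 2: 1 codewords.
  weight 3: 3 codewords.
  weight 4: 2 codewords.
Minimum distance d = smallest w > 0 with A_w > 0 = 1.
Sanity: Σ A_w = 8 = 2^3 = 8 ✓.


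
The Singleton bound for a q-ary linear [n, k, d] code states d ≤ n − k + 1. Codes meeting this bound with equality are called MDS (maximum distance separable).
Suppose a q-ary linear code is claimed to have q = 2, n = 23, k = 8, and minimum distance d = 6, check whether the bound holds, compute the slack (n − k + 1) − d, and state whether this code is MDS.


Singleton RHS = n − k + 1 = 16, slack = 10, bound satisfied, not MDS.

Singleton bound: d ≤ n − k + 1.
Here n = 23, k = 8, so n − k + 1 = 16.
Given d = 6, check d ≤ 16: YES.
Slack = (n − k + 1) − d = 10.
The code is NOT MDS (slack = 10 > 0).
Description: the claimed parameters are [23, 8, 6]_2; such a code would be non-MDS.


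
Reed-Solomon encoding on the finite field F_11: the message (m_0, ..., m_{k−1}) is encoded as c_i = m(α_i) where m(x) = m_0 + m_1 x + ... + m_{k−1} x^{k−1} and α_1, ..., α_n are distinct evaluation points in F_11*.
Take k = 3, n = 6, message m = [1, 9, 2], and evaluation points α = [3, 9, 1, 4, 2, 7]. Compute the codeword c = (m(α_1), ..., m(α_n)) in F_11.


c = [2, 2, 1, 3, 5, 8]

Message polynomial: m(x) = 1 + 9·x + 2·x^2 (mod 11).
For each evaluation point α_i, compute m(α_i) mod 11:
  α_1 = 3: Horner steps 2 → 4 → 2, so m(3) = 2.
  α_2 = 9: Horner steps 2 → 5 → 2, so m(9) = 2.
  α_3 = 1: Horner steps 2 → 0 → 1, so m(1) = 1.
  α_4 = 4: Horner steps 2 → 6 → 3, so m(4) = 3.
  α_5 = 2: Horner steps 2 → 2 → 5, so m(2) = 5.
  α_6 = 7: Horner steps 2 → 1 → 8, so m(7) = 8.
Codeword c = [2, 2, 1, 3, 5, 8] ∈ F_11^6.


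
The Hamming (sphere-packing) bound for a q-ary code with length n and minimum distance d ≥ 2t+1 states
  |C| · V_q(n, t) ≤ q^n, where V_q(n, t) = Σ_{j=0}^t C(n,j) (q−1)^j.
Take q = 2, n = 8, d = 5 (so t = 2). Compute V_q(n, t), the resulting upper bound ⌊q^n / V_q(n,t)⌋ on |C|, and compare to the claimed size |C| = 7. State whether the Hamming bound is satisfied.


V_q(n, t) = 37, q^n = 256, Hamming bound = 6, |C| = 7 > bound (violated).

Step 1: Compute V_q(n, t) = Σ_{j=0}^2 C(n, j) (q−1)^j.
  j = 0: C(8,0)·(1)^0 = 1·1 = 1.
  j = 1: C(8,1)·(1)^1 = 8·1 = 8.
  j = 2: C(8,2)·(1)^2 = 28·1 = 28.
  V_q(n, t) = 1 + 8 + 28 = 37.
Step 2: q^n = 2^8 = 256.
Step 3: Hamming bound ⌊q^n / V_q(n,t)⌋ = ⌊256/37⌋ = 6.
Step 4: Compare |C| = 7 to 6: violated.
The claimed |C| lies above the Hamming bound, so no 2-ary code of length 8 with d ≥ 5 can have 7 codewords.


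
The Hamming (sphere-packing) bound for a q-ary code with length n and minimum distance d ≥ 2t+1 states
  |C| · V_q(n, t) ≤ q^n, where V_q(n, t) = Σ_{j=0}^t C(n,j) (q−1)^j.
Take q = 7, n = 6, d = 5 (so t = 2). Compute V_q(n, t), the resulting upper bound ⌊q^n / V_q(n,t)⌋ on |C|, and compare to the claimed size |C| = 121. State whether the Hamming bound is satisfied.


V_q(n, t) = 577, q^n = 117649, Hamming bound = 203, |C| = 121 ≤ bound (satisfied).

Step 1: Compute V_q(n, t) = Σ_{j=0}^2 C(n, j) (q−1)^j.
  j = 0: C(6,0)·(6)^0 = 1·1 = 1.
  j = 1: C(6,1)·(6)^1 = 6·6 = 36.
  j = 2: C(6,2)·(6)^2 = 15·36 = 540.
  V_q(n, t) = 1 + 36 + 540 = 577.
Step 2: q^n = 7^6 = 117649.
Step 3: Hamming bound ⌊q^n / V_q(n,t)⌋ = ⌊117649/577⌋ = 203.
Step 4: Compare |C| = 121 to 203: satisfied.
The claimed |C| lies below the Hamming bound.


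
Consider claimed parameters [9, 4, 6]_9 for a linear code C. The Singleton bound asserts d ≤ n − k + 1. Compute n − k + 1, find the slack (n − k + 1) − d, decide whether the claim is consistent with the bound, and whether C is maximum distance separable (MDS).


Singleton RHS = n − k + 1 = 6, slack = 0, bound satisfied, MDS.

Singleton bound: d ≤ n − k + 1.
Here n = 9, k = 4, so n − k + 1 = 6.
Given d = 6, check d ≤ 6: YES.
Slack = (n − k + 1) − d = 0.
The code is MDS (slack = 0).
Description: the claimed parameters are [9, 4, 6]_9; such a code would be MDS (meets Singleton bound).


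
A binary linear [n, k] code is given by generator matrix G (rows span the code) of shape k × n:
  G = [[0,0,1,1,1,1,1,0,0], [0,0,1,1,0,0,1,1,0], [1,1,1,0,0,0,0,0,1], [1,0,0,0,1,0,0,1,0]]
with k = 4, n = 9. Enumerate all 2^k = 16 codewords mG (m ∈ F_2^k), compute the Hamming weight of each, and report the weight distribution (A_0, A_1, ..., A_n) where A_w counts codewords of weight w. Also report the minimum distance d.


Weight distribution: A_0 = 1, A_2 = 1, A_3 = 2, A_4 = 3, A_5 = 4, A_6 = 3, A_7 = 2. Minimum distance d = 2.

Enumerate all 2^4 = 16 messages m ∈ F_2^4.
For each, compute codeword c = mG in F_2^9, then tally its weight.
  m = 0000 → c = 000000000, weight = 0.
  m = 1000 → c = 001111100, weight = 5.
  m = 0100 → c = 001100110, weight = 4.
  m = 1100 → c = 000011010, weight = 3.
  m = 0010 → c = 111000001, weight = 4.
  m = 1010 → c = 110111101, weight = 7.
  m = 0110 → c = 110100111, weight = 6.
  m = 1110 → c = 111011011, weight = 7.
  m = 0001 → c = 100010010, weight = 3.
  m = 1001 → c = 101101110, weight = 6.
  m = 0101 → c = 101110100, weight = 5.
  m = 1101 → c = 100001000, weight = 2.
  m = 0011 → c = 011010011, weight = 5.
  m = 1011 → c = 010101111, weight = 6.
  m = 0111 → c = 010110101, weight = 5.
  m = 1111 → c = 011001001, weight = 4.
Tally weights:
  weight 0: 1 codewords.
  weight 2: 1 codewords.
  weight 3: 2 codewords.
  weight 4: 3 codewords.
  weight 5: 4 codewords.
  weight 6: 3 codewords.
  weight 7: 2 codewords.
Minimum distance d = smallest w > 0 with A_w > 0 = 2.
Sanity: Σ A_w = 16 = 2^4 = 16 ✓.


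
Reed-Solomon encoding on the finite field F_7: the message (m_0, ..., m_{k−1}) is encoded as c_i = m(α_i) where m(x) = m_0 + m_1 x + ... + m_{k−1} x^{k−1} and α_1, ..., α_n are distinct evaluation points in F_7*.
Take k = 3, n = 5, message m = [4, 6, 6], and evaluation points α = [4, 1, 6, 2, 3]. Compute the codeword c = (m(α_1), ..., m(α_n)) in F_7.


c = [5, 2, 4, 5, 6]

Message polynomial: m(x) = 4 + 6·x + 6·x^2 (mod 7).
For each evaluation point α_i, compute m(α_i) mod 7:
  α_1 = 4: Horner steps 6 → 2 → 5, so m(4) = 5.
  α_2 = 1: Horner steps 6 → 5 → 2, so m(1) = 2.
  α_3 = 6: Horner steps 6 → 0 → 4, so m(6) = 4.
  α_4 = 2: Horner steps 6 → 4 → 5, so m(2) = 5.
  α_5 = 3: Horner steps 6 → 3 → 6, so m(3) = 6.
Codeword c = [5, 2, 4, 5, 6] ∈ F_7^5.


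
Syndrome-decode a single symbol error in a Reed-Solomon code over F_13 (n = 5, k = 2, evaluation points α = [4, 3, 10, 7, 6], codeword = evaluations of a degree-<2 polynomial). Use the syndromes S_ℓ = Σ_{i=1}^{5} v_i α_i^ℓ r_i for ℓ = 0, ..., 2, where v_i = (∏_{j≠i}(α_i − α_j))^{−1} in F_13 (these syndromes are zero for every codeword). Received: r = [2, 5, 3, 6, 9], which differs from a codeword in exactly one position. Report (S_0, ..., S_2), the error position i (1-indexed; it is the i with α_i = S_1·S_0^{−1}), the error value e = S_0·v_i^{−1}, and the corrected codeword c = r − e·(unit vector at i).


S = (11, 6, 8), error at position 3, error magnitude e = 6, c = [2, 5, 10, 6, 9].

Step 1: column multipliers v_i = (∏_{j≠i}(α_i − α_j))^{−1} mod 13.
  i = 1 (α = 4): (4−3)(4−10)(4−7)(4−6) = 1·(−6)·(−3)·(−2) = −36 ≡ 3, so v_1 = 3^{−1} = 9 (mod 13).
  i = 2 (α = 3): (3−4)(3−10)(3−7)(3−6) = (−1)·(−7)·(−4)·(−3) = 84 ≡ 6, so v_2 = 6^{−1} = 11 (mod 13).
  i = 3 (α = 10): (10−4)(10−3)(10−7)(10−6) = 6·7·3·4 = 504 ≡ 10, so v_3 = 10^{−1} = 4 (mod 13).
  i = 4 (α = 7): (7−4)(7−3)(7−10)(7−6) = 3·4·(−3)·1 = −36 ≡ 3, so v_4 = 3^{−1} = 9 (mod 13).
  i = 5 (α = 6): (6−4)(6−3)(6−10)(6−7) = 2·3·(−4)·(−1) = 24 ≡ 11, so v_5 = 11^{−1} = 6 (mod 13).
  v = [9, 11, 4, 9, 6].
Step 2: syndromes of r = [2, 5, 3, 6, 9] (all sums mod 13).
  S_0 = Σ v_i r_i = 9·2 + 11·5 + 4·3 + 9·6 + 6·9 = 193 ≡ 11.
  S_1 = Σ v_i α_i r_i = 9·4·2 + 11·3·5 + 4·10·3 + 9·7·6 + 6·6·9 = 1059 ≡ 6.
  α_i^2 mod 13 = [3, 9, 9, 10, 10].
  S_2 = Σ v_i α_i^2 r_i = 9·3·2 + 11·9·5 + 4·9·3 + 9·10·6 + 6·10·9 = 1737 ≡ 8.
  S = (11, 6, 8) ≠ 0, so r is not a codeword (an error is present).
Step 3: locate the error. For a single error e at position i, S_ℓ = v_i·e·α_i^ℓ, so α_err = S_1/S_0.
  S_0^{−1} = 11^{−1} = 6 (mod 13), so α_err = 6·6 = 36 ≡ 10 = α_3. Error position i = 3.
  Consistency check: S_2/S_1 = 8·11 = 88 ≡ 10 = α_err ✓ (single-error assumption holds).
Step 4: error magnitude e = S_0/v_3 = S_0·∏_{j≠3}(α_3 − α_j) = 11·10 = 110 ≡ 6 (mod 13).
Step 5: correct position 3: c_3 = r_3 − e = 3 − 6 ≡ 10 (mod 13). Hence c = [2, 5, 10, 6, 9].
  Check: interpolating c through the α_i gives m(x) = 1 + 10·x (degree < 2) with m(α_i) = c_i for every i, so c is indeed a codeword.


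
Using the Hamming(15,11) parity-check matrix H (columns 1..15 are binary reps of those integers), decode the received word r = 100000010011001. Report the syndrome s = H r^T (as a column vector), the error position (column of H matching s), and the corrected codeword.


s = (0, 0, 0, 1)^T, error position = 1, corrected codeword c = 000000010011001

Compute s = H r^T mod 2 one row at a time:
  s_1 = 1 + 0 + 0 + 1 + 1 + 0 + 0 + 1 = 4 ≡ 0 (mod 2).
  s_2 = 0 + 0 + 0 + 0 + 1 + 0 + 0 + 1 = 2 ≡ 0 (mod 2).
  s_3 = 0 + 0 + 0 + 0 + 0 + 1 + 0 + 1 = 2 ≡ 0 (mod 2).
  s_4 = 1 + 0 + 0 + 0 + 0 + 1 + 0 + 1 = 3 ≡ 1 (mod 2).
s = (0, 0, 0, 1)^T — this equals column 1 of H (binary 0001), so error is at position 1.
Correct: flip bit 1 of r = 100000010011001 to get c = 000000010011001.


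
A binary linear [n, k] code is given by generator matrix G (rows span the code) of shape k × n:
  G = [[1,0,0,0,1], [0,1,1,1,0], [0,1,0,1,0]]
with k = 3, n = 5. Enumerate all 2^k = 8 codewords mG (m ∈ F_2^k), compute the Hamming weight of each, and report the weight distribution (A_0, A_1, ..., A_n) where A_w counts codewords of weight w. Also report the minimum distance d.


Weight distribution: A_0 = 1, A_1 = 1, A_2 = 2, A_3 = 2, A_4 = 1, A_5 = 1. Minimum distance d = 1.

Enumerate all 2^3 = 8 messages m ∈ F_2^3.
For each, compute codeword c = mG in F_2^5, then tally its weight.
  m = 000 → c = 00000, weight = 0.
  m = 100 → c = 10001, weight = 2.
  m = 010 → c = 01110, weight = 3.
  m = 110 → c = 11111, weight = 5.
  m = 001 → c = 01010, weight = 2.
  m = 101 → c = 11011, weight = 4.
  m = 011 → c = 00100, weight = 1.
  m = 111 → c = 10101, weight = 3.
Tally weights:
  weight 0: 1 codewords.
  weight 1: 1 codewords.
  weight 2: 2 codewords.
  weight 3: 2 codewords.
  weight 4: 1 codewords.
  weight 5: 1 codewords.
Minimum distance d = smallest w > 0 with A_w > 0 = 1.
Sanity: Σ A_w = 8 = 2^3 = 8 ✓.


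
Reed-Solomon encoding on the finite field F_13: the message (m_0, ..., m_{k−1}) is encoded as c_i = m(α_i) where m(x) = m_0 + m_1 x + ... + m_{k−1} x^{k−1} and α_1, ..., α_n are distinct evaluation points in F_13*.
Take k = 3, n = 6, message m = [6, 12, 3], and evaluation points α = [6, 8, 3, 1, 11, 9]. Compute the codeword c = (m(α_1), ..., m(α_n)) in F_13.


c = [4, 8, 4, 8, 7, 6]

Message polynomial: m(x) = 6 + 12·x + 3·x^2 (mod 13).
For each evaluation point α_i, compute m(α_i) mod 13:
  α_1 = 6: Horner steps 3 → 4 → 4, so m(6) = 4.
  α_2 = 8: Horner steps 3 → 10 → 8, so m(8) = 8.
  α_3 = 3: Horner steps 3 → 8 → 4, so m(3) = 4.
  α_4 = 1: Horner steps 3 → 2 → 8, so m(1) = 8.
  α_5 = 11: Horner steps 3 → 6 → 7, so m(11) = 7.
  α_6 = 9: Horner steps 3 → 0 → 6, so m(9) = 6.
Codeword c = [4, 8, 4, 8, 7, 6] ∈ F_13^6.


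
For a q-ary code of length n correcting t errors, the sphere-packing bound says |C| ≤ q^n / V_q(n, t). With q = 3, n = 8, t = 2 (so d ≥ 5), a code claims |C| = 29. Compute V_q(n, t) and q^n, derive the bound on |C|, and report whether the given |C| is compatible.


V_q(n, t) = 129, q^n = 6561, Hamming bound = 50, |C| = 29 ≤ bound (satisfied).

Step 1: Compute V_q(n, t) = Σ_{j=0}^2 C(n, j) (q−1)^j.
  j = 0: C(8,0)·(2)^0 = 1·1 = 1.
  j = 1: C(8,1)·(2)^1 = 8·2 = 16.
  j = 2: C(8,2)·(2)^2 = 28·4 = 112.
  V_q(n, t) = 1 + 16 + 112 = 129.
Step 2: q^n = 3^8 = 6561.
Step 3: Hamming bound ⌊q^n / V_q(n,t)⌋ = ⌊6561/129⌋ = 50.
Step 4: Compare |C| = 29 to 50: satisfied.
The claimed |C| lies below the Hamming bound.


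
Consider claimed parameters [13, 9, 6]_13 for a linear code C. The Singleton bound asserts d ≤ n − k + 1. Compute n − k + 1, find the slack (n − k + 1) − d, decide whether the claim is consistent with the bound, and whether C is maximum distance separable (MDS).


Singleton RHS = n − k + 1 = 5, slack = -1, bound violated (no such code; not MDS).

Singleton bound: d ≤ n − k + 1.
Here n = 13, k = 9, so n − k + 1 = 5.
Given d = 6, check d ≤ 5: NO.
Slack = (n − k + 1) − d = -1.
The slack is negative: d = 6 exceeds n − k + 1 = 5 by 1, so the Singleton bound is violated and no linear [13, 9, 6]_13 code can exist. In particular it is not MDS (MDS requires d = n − k + 1 exactly).
Description: the claimed parameters are [13, 9, 6]_13; such a code would be impossible (violates the Singleton bound).


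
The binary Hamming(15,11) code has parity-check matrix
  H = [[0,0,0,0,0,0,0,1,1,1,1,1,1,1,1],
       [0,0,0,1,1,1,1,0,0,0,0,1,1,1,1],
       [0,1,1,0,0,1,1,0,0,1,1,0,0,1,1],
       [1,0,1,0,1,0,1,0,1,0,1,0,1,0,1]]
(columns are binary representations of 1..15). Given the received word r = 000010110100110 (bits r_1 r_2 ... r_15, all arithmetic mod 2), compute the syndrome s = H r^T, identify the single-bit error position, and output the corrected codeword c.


s = (0, 0, 1, 1)^T, error position = 3, corrected codeword c = 001010110100110

Compute s = H r^T mod 2 one row at a time:
  s_1 = 1 + 0 + 1 + 0 + 0 + 1 + 1 + 0 = 4 ≡ 0 (mod 2).
  s_2 = 0 + 1 + 0 + 1 + 0 + 1 + 1 + 0 = 4 ≡ 0 (mod 2).
  s_3 = 0 + 0 + 0 + 1 + 1 + 0 + 1 + 0 = 3 ≡ 1 (mod 2).
  s_4 = 0 + 0 + 1 + 1 + 0 + 0 + 1 + 0 = 3 ≡ 1 (mod 2).
s = (0, 0, 1, 1)^T — this equals column 3 of H (binary 0011), so error is at position 3.
Correct: flip bit 3 of r = 000010110100110 to get c = 001010110100110.


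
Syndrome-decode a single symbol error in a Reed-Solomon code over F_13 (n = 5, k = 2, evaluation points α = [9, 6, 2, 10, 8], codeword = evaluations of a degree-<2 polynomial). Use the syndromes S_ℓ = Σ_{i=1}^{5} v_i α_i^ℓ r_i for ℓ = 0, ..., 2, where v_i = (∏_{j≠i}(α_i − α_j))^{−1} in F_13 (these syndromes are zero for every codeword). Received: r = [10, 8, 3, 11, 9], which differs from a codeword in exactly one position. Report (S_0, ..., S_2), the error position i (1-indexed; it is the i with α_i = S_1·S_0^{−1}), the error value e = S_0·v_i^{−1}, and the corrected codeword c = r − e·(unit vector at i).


S = (5, 4, 11), error at position 2, error magnitude e = 1, c = [10, 7, 3, 11, 9].

Step 1: column multipliers v_i = (∏_{j≠i}(α_i − α_j))^{−1} mod 13.
  i = 1 (α = 9): (9−6)(9−2)(9−10)(9−8) = 3·7·(−1)·1 = −21 ≡ 5, so v_1 = 5^{−1} = 8 (mod 13).
  i = 2 (α = 6): (6−9)(6−2)(6−10)(6−8) = (−3)·4·(−4)·(−2) = −96 ≡ 8, so v_2 = 8^{−1} = 5 (mod 13).
  i = 3 (α = 2): (2−9)(2−6)(2−10)(2−8) = (−7)·(−4)·(−8)·(−6) = 1344 ≡ 5, so v_3 = 5^{−1} = 8 (mod 13).
  i = 4 (α = 10): (10−9)(10−6)(10−2)(10−8) = 1·4·8·2 = 64 ≡ 12, so v_4 = 12^{−1} = 12 (mod 13).
  i = 5 (α = 8): (8−9)(8−6)(8−2)(8−10) = (−1)·2·6·(−2) = 24 ≡ 11, so v_5 = 11^{−1} = 6 (mod 13).
  v = [8, 5, 8, 12, 6].
Step 2: syndromes of r = [10, 8, 3, 11, 9] (all sums mod 13).
  S_0 = Σ v_i r_i = 8·10 + 5·8 + 8·3 + 12·11 + 6·9 = 330 ≡ 5.
  S_1 = Σ v_i α_i r_i = 8·9·10 + 5·6·8 + 8·2·3 + 12·10·11 + 6·8·9 = 2760 ≡ 4.
  α_i^2 mod 13 = [3, 10, 4, 9, 12].
  S_2 = Σ v_i α_i^2 r_i = 8·3·10 + 5·10·8 + 8·4·3 + 12·9·11 + 6·12·9 = 2572 ≡ 11.
  S = (5, 4, 11) ≠ 0, so r is not a codeword (an error is present).
Step 3: locate the error. For a single error e at position i, S_ℓ = v_i·e·α_i^ℓ, so α_err = S_1/S_0.
  S_0^{−1} = 5^{−1} = 8 (mod 13), so α_err = 4·8 = 32 ≡ 6 = α_2. Error position i = 2.
  Consistency check: S_2/S_1 = 11·10 = 110 ≡ 6 = α_err ✓ (single-error assumption holds).
Step 4: error magnitude e = S_0/v_2 = S_0·∏_{j≠2}(α_2 − α_j) = 5·8 = 40 ≡ 1 (mod 13).
Step 5: correct position 2: c_2 = r_2 − e = 8 − 1 ≡ 7 (mod 13). Hence c = [10, 7, 3, 11, 9].
  Check: interpolating c through the α_i gives m(x) = 1 + 1·x (degree < 2) with m(α_i) = c_i for every i, so c is indeed a codeword.


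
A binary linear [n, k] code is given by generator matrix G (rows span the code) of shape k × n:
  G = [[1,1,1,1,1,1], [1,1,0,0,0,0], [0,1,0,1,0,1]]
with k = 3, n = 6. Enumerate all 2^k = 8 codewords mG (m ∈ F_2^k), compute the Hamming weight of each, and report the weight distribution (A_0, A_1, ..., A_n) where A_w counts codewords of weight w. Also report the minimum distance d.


Weight distribution: A_0 = 1, A_2 = 1, A_3 = 4, A_4 = 1, A_6 = 1. Minimum distance d = 2.

Enumerate all 2^3 = 8 messages m ∈ F_2^3.
For each, compute codeword c = mG in F_2^6, then tally its weight.
  m = 000 → c = 000000, weight = 0.
  m = 100 → c = 111111, weight = 6.
  m = 010 → c = 110000, weight = 2.
  m = 110 → c = 001111, weight = 4.
  m = 001 → c = 010101, weight = 3.
  m = 101 → c = 101010, weight = 3.
  m = 011 → c = 100101, weight = 3.
  m = 111 → c = 011010, weight = 3.
Tally weights:
  weight 0: 1 codewords.
  weight 2: 1 codewords.
  weight 3: 4 codewords.
  weight 4: 1 codewords.
  weight 6: 1 codewords.
Minimum distance d = smallest w > 0 with A_w > 0 = 2.
Sanity: Σ A_w = 8 = 2^3 = 8 ✓.


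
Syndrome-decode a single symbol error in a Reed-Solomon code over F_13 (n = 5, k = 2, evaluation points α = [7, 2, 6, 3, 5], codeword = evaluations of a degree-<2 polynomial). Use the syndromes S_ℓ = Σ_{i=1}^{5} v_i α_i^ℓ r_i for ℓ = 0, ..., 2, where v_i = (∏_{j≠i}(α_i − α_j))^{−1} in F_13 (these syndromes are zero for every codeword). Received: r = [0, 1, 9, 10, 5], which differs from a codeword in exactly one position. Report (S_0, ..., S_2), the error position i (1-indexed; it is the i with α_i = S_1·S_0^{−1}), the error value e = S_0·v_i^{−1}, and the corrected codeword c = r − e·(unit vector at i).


S = (1, 2, 4), error at position 2, error magnitude e = 8, c = [0, 6, 9, 10, 5].

Step 1: column multipliers v_i = (∏_{j≠i}(α_i − α_j))^{−1} mod 13.
  i = 1 (α = 7): (7−2)(7−6)(7−3)(7−5) = 5·1·4·2 = 40 ≡ 1, so v_1 = 1^{−1} = 1 (mod 13).
  i = 2 (α = 2): (2−7)(2−6)(2−3)(2−5) = (−5)·(−4)·(−1)·(−3) = 60 ≡ 8, so v_2 = 8^{−1} = 5 (mod 13).
  i = 3 (α = 6): (6−7)(6−2)(6−3)(6−5) = (−1)·4·3·1 = −12 ≡ 1, so v_3 = 1^{−1} = 1 (mod 13).
  i = 4 (α = 3): (3−7)(3−2)(3−6)(3−5) = (−4)·1·(−3)·(−2) = −24 ≡ 2, so v_4 = 2^{−1} = 7 (mod 13).
  i = 5 (α = 5): (5−7)(5−2)(5−6)(5−3) = (−2)·3·(−1)·2 = 12 ≡ 12, so v_5 = 12^{−1} = 12 (mod 13).
  v = [1, 5, 1, 7, 12].
Step 2: syndromes of r = [0, 1, 9, 10, 5] (all sums mod 13).
  S_0 = Σ v_i r_i = 1·0 + 5·1 + 1·9 + 7·10 + 12·5 = 144 ≡ 1.
  S_1 = Σ v_i α_i r_i = 1·7·0 + 5·2·1 + 1·6·9 + 7·3·10 + 12·5·5 = 574 ≡ 2.
  α_i^2 mod 13 = [10, 4, 10, 9, 12].
  S_2 = Σ v_i α_i^2 r_i = 1·10·0 + 5·4·1 + 1·10·9 + 7·9·10 + 12·12·5 = 1460 ≡ 4.
  S = (1, 2, 4) ≠ 0, so r is not a codeword (an error is present).
Step 3: locate the error. For a single error e at position i, S_ℓ = v_i·e·α_i^ℓ, so α_err = S_1/S_0.
  S_0^{−1} = 1^{−1} = 1 (mod 13), so α_err = 2·1 = 2 ≡ 2 = α_2. Error position i = 2.
  Consistency check: S_2/S_1 = 4·7 = 28 ≡ 2 = α_err ✓ (single-error assumption holds).
Step 4: error magnitude e = S_0/v_2 = S_0·∏_{j≠2}(α_2 − α_j) = 1·8 = 8 ≡ 8 (mod 13).
Step 5: correct position 2: c_2 = r_2 − e = 1 − 8 ≡ 6 (mod 13). Hence c = [0, 6, 9, 10, 5].
  Check: interpolating c through the α_i gives m(x) = 11 + 4·x (degree < 2) with m(α_i) = c_i for every i, so c is indeed a codeword.
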